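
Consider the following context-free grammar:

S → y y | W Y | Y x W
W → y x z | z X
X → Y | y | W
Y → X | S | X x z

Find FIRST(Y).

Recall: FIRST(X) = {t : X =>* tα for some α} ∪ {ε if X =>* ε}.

We compute FIRST(Y) using the standard algorithm.
FIRST(S) = {y, z}
FIRST(W) = {y, z}
FIRST(X) = {y, z}
FIRST(Y) = {y, z}
Therefore, FIRST(Y) = {y, z}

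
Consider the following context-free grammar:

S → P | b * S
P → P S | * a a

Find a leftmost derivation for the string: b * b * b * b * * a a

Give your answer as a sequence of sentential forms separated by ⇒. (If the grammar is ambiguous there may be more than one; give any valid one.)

S ⇒ b * S ⇒ b * b * S ⇒ b * b * b * S ⇒ b * b * b * b * S ⇒ b * b * b * b * P ⇒ b * b * b * b * * a a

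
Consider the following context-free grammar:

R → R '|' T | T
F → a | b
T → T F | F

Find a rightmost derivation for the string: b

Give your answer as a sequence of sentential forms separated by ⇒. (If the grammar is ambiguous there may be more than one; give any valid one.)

R ⇒ T ⇒ F ⇒ b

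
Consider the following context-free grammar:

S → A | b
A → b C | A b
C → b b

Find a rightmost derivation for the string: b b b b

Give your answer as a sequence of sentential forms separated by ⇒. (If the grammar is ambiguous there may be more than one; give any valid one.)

S ⇒ A ⇒ A b ⇒ b C b ⇒ b b b b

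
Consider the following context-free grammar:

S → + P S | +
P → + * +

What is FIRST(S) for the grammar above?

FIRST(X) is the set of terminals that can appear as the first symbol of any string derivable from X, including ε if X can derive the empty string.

We compute FIRST(S) using the standard algorithm.
FIRST(P) = {+}
FIRST(S) = {+}
Therefore, FIRST(S) = {+}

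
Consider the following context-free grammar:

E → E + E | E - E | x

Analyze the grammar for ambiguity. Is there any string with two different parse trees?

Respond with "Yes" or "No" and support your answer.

Yes - the string 'x + x + x + x - x' has two distinct parse trees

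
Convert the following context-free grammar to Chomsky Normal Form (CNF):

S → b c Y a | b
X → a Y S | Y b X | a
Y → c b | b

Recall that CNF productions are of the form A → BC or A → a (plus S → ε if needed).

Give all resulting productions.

TB → b; TC → c; TA → a; S → b; X → a; Y → b; S → TB X0; X0 → TC X1; X1 → Y TA; X → TA X2; X2 → Y S; X → Y X3; X3 → TB X; Y → TC TB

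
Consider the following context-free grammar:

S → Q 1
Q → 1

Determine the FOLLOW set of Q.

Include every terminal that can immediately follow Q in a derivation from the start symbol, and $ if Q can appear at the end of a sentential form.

We compute FOLLOW(Q) using the standard algorithm.
FOLLOW(S) starts with {$}.
FIRST(Q) = {1}
FIRST(S) = {1}
FOLLOW(Q) = {1}
FOLLOW(S) = {$}
Therefore, FOLLOW(Q) = {1}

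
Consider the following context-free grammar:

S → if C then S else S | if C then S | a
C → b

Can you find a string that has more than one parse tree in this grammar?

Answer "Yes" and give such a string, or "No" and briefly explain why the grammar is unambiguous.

Yes - the string 'if b then a else if b then if b then a else a' has two distinct parse trees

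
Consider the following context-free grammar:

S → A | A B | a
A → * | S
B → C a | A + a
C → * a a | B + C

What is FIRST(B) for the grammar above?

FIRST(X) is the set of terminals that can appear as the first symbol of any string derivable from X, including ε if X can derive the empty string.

We compute FIRST(B) using the standard algorithm.
FIRST(A) = {*, a}
FIRST(B) = {*, a}
FIRST(C) = {*, a}
FIRST(S) = {*, a}
Therefore, FIRST(B) = {*, a}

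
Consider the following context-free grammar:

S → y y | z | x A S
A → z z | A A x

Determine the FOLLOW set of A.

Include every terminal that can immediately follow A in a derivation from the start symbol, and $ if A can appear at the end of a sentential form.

We compute FOLLOW(A) using the standard algorithm.
FOLLOW(S) starts with {$}.
FIRST(A) = {z}
FIRST(S) = {x, y, z}
FOLLOW(A) = {x, y, z}
FOLLOW(S) = {$}
Therefore, FOLLOW(A) = {x, y, z}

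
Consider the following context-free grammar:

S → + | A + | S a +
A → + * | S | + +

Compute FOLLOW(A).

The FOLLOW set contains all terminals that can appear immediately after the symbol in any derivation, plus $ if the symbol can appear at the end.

We compute FOLLOW(A) using the standard algorithm.
FOLLOW(S) starts with {$}.
FIRST(A) = {+}
FIRST(S) = {+}
FOLLOW(A) = {+}
FOLLOW(S) = {$, +, a}
Therefore, FOLLOW(A) = {+}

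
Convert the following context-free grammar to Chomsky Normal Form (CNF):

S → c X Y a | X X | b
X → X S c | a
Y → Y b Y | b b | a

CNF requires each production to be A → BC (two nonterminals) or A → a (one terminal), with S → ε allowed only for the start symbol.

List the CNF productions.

TC → c; TA → a; S → b; X → a; TB → b; Y → a; S → TC X0; X0 → X X1; X1 → Y TA; S → X X; X → X X2; X2 → S TC; Y → Y X3; X3 → TB Y; Y → TB TB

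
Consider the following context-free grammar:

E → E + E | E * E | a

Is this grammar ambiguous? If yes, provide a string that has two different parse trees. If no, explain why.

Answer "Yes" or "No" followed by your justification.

Yes - the string 'a * a * a * a' has two distinct leftmost derivations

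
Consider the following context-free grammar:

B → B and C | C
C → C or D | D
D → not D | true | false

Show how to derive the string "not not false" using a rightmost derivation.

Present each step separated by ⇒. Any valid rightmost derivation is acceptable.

B ⇒ C ⇒ D ⇒ not D ⇒ not not D ⇒ not not false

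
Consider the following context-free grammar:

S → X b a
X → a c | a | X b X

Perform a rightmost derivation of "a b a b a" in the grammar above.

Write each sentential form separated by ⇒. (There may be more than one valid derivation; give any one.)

S ⇒ X b a ⇒ X b X b a ⇒ X b a b a ⇒ a b a b a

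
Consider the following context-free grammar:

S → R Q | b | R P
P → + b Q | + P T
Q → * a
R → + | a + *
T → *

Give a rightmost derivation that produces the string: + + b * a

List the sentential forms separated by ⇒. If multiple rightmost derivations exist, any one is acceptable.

S ⇒ R P ⇒ R + b Q ⇒ R + b * a ⇒ + + b * a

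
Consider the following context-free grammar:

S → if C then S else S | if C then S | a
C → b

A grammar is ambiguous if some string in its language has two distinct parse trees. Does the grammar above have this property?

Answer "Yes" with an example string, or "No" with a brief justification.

Yes - the string 'if b then if b then if b then a else a' has two distinct parse trees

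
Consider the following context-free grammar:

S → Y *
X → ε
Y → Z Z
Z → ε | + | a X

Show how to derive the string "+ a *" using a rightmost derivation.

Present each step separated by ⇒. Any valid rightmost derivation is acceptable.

S ⇒ Y * ⇒ Z Z * ⇒ Z a X * ⇒ Z a * ⇒ + a *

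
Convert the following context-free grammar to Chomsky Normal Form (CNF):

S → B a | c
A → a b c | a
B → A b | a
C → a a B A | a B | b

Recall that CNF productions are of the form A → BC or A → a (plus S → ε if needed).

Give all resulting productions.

TA → a; S → c; TB → b; TC → c; A → a; B → a; C → b; S → B TA; A → TA X0; X0 → TB TC; B → A TB; C → TA X1; X1 → TA X2; X2 → B A; C → TA B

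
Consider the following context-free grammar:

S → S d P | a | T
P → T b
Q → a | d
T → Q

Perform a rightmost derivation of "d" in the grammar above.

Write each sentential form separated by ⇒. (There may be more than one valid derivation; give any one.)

S ⇒ T ⇒ Q ⇒ d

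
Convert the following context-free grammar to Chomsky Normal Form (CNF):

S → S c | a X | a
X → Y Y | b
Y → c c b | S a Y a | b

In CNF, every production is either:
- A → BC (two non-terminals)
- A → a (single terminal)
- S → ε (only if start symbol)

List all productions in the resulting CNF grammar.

TC → c; TA → a; S → a; X → b; TB → b; Y → b; S → S TC; S → TA X; X → Y Y; Y → TC X0; X0 → TC TB; Y → S X1; X1 → TA X2; X2 → Y TA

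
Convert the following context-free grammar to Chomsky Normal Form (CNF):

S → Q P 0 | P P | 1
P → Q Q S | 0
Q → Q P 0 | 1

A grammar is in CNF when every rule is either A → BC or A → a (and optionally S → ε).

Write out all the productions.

T0 → 0; S → 1; P → 0; Q → 1; S → Q X0; X0 → P T0; S → P P; P → Q X1; X1 → Q S; Q → Q X2; X2 → P T0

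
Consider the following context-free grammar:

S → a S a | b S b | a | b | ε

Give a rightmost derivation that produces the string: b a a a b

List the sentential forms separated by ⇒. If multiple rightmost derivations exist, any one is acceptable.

S ⇒ b S b ⇒ b a S a b ⇒ b a a a b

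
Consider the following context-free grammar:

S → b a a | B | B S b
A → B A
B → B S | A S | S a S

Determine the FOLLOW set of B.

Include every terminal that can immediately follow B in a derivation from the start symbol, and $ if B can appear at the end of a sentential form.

We compute FOLLOW(B) using the standard algorithm.
FOLLOW(S) starts with {$}.
FIRST(A) = {b}
FIRST(B) = {b}
FIRST(S) = {b}
FOLLOW(A) = {b}
FOLLOW(B) = {$, a, b}
FOLLOW(S) = {$, a, b}
Therefore, FOLLOW(B) = {$, a, b}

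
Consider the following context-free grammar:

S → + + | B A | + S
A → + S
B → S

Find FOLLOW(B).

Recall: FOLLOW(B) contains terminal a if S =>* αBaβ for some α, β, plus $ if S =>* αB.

We compute FOLLOW(B) using the standard algorithm.
FOLLOW(S) starts with {$}.
FIRST(A) = {+}
FIRST(B) = {+}
FIRST(S) = {+}
FOLLOW(A) = {$, +}
FOLLOW(B) = {+}
FOLLOW(S) = {$, +}
Therefore, FOLLOW(B) = {+}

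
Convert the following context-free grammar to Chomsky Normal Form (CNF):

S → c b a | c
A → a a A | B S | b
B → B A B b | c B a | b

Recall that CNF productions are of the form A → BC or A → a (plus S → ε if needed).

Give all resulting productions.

TC → c; TB → b; TA → a; S → c; A → b; B → b; S → TC X0; X0 → TB TA; A → TA X1; X1 → TA A; A → B S; B → B X2; X2 → A X3; X3 → B TB; B → TC X4; X4 → B TA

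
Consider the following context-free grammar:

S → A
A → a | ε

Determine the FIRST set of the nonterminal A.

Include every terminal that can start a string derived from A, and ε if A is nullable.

We compute FIRST(A) using the standard algorithm.
FIRST(A) = {a, ε}
FIRST(S) = {a, ε}
Therefore, FIRST(A) = {a, ε}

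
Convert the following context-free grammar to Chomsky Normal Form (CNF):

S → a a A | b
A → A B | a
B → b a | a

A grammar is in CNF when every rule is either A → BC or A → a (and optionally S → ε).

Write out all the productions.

TA → a; S → b; A → a; TB → b; B → a; S → TA X0; X0 → TA A; A → A B; B → TB TA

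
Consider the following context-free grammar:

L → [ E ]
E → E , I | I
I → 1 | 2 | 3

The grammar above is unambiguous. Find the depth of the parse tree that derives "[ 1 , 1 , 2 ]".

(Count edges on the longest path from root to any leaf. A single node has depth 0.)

5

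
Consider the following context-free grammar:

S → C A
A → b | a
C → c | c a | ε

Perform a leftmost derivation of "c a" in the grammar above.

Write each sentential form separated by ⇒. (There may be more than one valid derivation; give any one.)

S ⇒ C A ⇒ c A ⇒ c a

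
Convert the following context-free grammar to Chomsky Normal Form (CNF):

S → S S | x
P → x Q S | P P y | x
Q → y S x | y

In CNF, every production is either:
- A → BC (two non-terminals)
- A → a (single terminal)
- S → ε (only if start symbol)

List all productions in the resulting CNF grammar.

S → x; TX → x; TY → y; P → x; Q → y; S → S S; P → TX X0; X0 → Q S; P → P X1; X1 → P TY; Q → TY X2; X2 → S TX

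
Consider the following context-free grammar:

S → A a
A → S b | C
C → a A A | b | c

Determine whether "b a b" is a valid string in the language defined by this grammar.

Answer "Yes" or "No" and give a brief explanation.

No - no valid derivation exists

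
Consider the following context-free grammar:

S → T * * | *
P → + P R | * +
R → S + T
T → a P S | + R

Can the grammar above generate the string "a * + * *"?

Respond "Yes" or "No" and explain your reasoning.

No - no valid derivation exists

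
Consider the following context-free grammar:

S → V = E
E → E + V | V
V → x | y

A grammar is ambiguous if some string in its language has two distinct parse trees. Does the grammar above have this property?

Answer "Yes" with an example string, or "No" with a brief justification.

No - the grammar is unambiguous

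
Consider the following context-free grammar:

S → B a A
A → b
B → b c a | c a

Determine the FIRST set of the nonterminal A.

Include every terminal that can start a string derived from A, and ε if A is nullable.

We compute FIRST(A) using the standard algorithm.
FIRST(A) = {b}
FIRST(B) = {b, c}
FIRST(S) = {b, c}
Therefore, FIRST(A) = {b}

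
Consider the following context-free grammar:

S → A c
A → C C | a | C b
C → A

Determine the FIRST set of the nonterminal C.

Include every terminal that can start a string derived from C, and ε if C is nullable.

We compute FIRST(C) using the standard algorithm.
FIRST(A) = {a}
FIRST(C) = {a}
FIRST(S) = {a}
Therefore, FIRST(C) = {a}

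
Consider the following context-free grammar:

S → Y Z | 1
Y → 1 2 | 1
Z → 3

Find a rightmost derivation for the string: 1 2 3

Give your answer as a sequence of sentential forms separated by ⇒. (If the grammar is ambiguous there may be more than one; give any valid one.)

S ⇒ Y Z ⇒ Y 3 ⇒ 1 2 3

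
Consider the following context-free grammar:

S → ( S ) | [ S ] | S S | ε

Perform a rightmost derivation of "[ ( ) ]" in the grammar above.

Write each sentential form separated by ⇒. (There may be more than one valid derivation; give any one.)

S ⇒ [ S ] ⇒ [ ( S ) ] ⇒ [ ( ) ]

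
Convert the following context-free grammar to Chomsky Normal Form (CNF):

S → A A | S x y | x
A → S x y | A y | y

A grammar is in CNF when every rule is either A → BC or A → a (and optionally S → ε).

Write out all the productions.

TX → x; TY → y; S → x; A → y; S → A A; S → S X0; X0 → TX TY; A → S X1; X1 → TX TY; A → A TY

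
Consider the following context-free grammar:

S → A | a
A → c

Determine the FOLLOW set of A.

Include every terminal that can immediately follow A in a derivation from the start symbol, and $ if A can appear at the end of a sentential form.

We compute FOLLOW(A) using the standard algorithm.
FOLLOW(S) starts with {$}.
FIRST(A) = {c}
FIRST(S) = {a, c}
FOLLOW(A) = {$}
FOLLOW(S) = {$}
Therefore, FOLLOW(A) = {$}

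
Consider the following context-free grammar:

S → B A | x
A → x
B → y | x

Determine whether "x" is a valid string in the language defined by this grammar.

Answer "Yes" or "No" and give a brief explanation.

Yes - a valid derivation exists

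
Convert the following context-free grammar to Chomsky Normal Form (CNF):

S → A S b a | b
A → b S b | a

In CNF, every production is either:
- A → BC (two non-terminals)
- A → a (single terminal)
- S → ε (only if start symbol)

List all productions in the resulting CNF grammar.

TB → b; TA → a; S → b; A → a; S → A X0; X0 → S X1; X1 → TB TA; A → TB X2; X2 → S TB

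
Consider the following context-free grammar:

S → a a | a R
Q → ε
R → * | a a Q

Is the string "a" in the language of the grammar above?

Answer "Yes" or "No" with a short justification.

No - no valid derivation exists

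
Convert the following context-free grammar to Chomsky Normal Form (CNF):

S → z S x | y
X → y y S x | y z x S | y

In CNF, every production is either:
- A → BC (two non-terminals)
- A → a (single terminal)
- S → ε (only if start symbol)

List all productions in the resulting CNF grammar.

TZ → z; TX → x; S → y; TY → y; X → y; S → TZ X0; X0 → S TX; X → TY X1; X1 → TY X2; X2 → S TX; X → TY X3; X3 → TZ X4; X4 → TX S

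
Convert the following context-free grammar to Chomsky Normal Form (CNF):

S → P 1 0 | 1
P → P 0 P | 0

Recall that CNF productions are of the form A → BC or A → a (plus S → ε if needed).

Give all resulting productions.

T1 → 1; T0 → 0; S → 1; P → 0; S → P X0; X0 → T1 T0; P → P X1; X1 → T0 P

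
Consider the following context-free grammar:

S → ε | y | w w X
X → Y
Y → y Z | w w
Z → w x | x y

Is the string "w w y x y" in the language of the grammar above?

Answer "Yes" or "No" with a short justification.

Yes - a valid derivation exists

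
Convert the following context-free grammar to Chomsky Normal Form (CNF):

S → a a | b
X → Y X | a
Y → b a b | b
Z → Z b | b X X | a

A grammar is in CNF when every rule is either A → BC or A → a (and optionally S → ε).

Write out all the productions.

TA → a; S → b; X → a; TB → b; Y → b; Z → a; S → TA TA; X → Y X; Y → TB X0; X0 → TA TB; Z → Z TB; Z → TB X1; X1 → X X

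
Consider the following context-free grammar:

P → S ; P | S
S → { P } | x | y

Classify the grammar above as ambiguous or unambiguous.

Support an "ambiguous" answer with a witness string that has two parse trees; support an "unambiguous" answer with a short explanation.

Unambiguous - every string in the language has a unique parse tree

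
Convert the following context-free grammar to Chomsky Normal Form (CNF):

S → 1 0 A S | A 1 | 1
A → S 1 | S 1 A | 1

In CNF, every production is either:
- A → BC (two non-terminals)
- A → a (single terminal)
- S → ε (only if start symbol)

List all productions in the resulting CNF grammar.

T1 → 1; T0 → 0; S → 1; A → 1; S → T1 X0; X0 → T0 X1; X1 → A S; S → A T1; A → S T1; A → S X2; X2 → T1 A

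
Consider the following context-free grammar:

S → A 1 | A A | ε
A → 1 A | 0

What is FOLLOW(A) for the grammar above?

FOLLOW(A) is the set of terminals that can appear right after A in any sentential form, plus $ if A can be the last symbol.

We compute FOLLOW(A) using the standard algorithm.
FOLLOW(S) starts with {$}.
FIRST(A) = {0, 1}
FIRST(S) = {0, 1, ε}
FOLLOW(A) = {$, 0, 1}
FOLLOW(S) = {$}
Therefore, FOLLOW(A) = {$, 0, 1}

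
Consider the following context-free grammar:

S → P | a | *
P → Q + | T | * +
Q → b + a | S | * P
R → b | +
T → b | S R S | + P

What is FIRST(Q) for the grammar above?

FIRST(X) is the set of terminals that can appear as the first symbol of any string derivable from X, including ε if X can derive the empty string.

We compute FIRST(Q) using the standard algorithm.
FIRST(P) = {*, +, a, b}
FIRST(Q) = {*, +, a, b}
FIRST(R) = {+, b}
FIRST(S) = {*, +, a, b}
FIRST(T) = {*, +, a, b}
Therefore, FIRST(Q) = {*, +, a, b}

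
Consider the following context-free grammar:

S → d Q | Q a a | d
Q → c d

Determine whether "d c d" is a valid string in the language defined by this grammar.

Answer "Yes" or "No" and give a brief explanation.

Yes - a valid derivation exists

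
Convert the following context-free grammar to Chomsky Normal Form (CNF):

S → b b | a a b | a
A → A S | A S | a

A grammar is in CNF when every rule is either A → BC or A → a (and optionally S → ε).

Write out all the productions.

TB → b; TA → a; S → a; A → a; S → TB TB; S → TA X0; X0 → TA TB; A → A S; A → A S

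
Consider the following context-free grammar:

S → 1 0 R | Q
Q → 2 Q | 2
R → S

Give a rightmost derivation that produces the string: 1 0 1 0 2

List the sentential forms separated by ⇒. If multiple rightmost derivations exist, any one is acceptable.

S ⇒ 1 0 R ⇒ 1 0 S ⇒ 1 0 1 0 R ⇒ 1 0 1 0 S ⇒ 1 0 1 0 Q ⇒ 1 0 1 0 2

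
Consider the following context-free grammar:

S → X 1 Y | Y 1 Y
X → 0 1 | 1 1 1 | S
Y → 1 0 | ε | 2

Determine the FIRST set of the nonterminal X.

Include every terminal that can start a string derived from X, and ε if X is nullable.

We compute FIRST(X) using the standard algorithm.
FIRST(S) = {0, 1, 2}
FIRST(X) = {0, 1, 2}
FIRST(Y) = {1, 2, ε}
Therefore, FIRST(X) = {0, 1, 2}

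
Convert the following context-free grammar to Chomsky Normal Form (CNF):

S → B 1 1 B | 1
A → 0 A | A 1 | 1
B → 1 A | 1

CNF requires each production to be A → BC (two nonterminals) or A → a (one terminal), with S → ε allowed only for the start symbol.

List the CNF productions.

T1 → 1; S → 1; T0 → 0; A → 1; B → 1; S → B X0; X0 → T1 X1; X1 → T1 B; A → T0 A; A → A T1; B → T1 A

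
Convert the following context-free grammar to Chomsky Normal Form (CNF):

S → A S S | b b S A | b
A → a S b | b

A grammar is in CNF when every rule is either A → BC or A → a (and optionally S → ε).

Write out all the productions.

TB → b; S → b; TA → a; A → b; S → A X0; X0 → S S; S → TB X1; X1 → TB X2; X2 → S A; A → TA X3; X3 → S TB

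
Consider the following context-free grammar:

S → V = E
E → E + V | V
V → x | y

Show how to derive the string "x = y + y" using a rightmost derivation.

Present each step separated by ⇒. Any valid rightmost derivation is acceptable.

S ⇒ V = E ⇒ V = E + V ⇒ V = E + y ⇒ V = V + y ⇒ V = y + y ⇒ x = y + y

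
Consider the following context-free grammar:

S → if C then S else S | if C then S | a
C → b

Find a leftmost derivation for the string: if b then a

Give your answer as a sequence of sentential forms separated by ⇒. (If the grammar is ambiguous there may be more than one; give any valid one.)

S ⇒ if C then S ⇒ if b then S ⇒ if b then a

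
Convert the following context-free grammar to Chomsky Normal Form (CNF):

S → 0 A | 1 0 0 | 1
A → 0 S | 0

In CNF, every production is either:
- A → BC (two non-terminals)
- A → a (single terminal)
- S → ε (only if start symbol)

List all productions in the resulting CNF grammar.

T0 → 0; T1 → 1; S → 1; A → 0; S → T0 A; S → T1 X0; X0 → T0 T0; A → T0 S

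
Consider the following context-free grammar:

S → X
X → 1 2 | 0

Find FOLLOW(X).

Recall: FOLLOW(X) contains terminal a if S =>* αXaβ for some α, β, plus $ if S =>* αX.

We compute FOLLOW(X) using the standard algorithm.
FOLLOW(S) starts with {$}.
FIRST(S) = {0, 1}
FIRST(X) = {0, 1}
FOLLOW(S) = {$}
FOLLOW(X) = {$}
Therefore, FOLLOW(X) = {$}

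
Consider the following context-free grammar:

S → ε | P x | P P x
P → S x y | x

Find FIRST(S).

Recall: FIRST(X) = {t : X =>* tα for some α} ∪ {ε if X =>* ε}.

We compute FIRST(S) using the standard algorithm.
FIRST(P) = {x}
FIRST(S) = {x, ε}
Therefore, FIRST(S) = {x, ε}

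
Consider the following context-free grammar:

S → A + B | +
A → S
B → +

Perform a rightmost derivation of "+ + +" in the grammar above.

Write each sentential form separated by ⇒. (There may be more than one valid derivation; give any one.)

S ⇒ A + B ⇒ A + + ⇒ S + + ⇒ + + +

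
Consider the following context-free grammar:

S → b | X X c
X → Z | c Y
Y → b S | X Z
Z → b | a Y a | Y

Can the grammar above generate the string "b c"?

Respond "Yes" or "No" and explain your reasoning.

No - no valid derivation exists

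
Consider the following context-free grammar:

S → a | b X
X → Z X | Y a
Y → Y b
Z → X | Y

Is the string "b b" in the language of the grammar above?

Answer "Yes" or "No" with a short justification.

No - no valid derivation exists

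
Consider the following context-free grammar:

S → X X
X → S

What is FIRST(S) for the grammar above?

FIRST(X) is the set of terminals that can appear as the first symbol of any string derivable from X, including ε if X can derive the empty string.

We compute FIRST(S) using the standard algorithm.
FIRST(S) = {}
FIRST(X) = {}
Therefore, FIRST(S) = {}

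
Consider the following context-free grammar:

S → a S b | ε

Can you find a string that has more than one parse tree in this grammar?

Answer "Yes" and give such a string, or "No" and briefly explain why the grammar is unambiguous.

No - the grammar is unambiguous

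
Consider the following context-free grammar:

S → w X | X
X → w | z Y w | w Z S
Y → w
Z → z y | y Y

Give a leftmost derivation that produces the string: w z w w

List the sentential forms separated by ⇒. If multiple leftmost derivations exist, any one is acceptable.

S ⇒ w X ⇒ w z Y w ⇒ w z w w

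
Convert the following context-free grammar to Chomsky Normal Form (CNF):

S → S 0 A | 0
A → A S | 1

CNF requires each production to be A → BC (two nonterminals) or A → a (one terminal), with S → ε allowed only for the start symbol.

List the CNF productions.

T0 → 0; S → 0; A → 1; S → S X0; X0 → T0 A; A → A S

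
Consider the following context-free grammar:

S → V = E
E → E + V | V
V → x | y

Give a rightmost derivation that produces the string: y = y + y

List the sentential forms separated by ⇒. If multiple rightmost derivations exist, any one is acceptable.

S ⇒ V = E ⇒ V = E + V ⇒ V = E + y ⇒ V = V + y ⇒ V = y + y ⇒ y = y + y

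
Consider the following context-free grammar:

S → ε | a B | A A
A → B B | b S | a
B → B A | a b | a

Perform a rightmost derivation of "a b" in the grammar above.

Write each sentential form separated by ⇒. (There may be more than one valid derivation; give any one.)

S ⇒ A A ⇒ A b S ⇒ A b ⇒ a b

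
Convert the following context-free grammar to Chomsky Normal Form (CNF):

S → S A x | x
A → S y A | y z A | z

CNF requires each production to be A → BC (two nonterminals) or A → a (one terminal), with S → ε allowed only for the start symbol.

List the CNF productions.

TX → x; S → x; TY → y; TZ → z; A → z; S → S X0; X0 → A TX; A → S X1; X1 → TY A; A → TY X2; X2 → TZ A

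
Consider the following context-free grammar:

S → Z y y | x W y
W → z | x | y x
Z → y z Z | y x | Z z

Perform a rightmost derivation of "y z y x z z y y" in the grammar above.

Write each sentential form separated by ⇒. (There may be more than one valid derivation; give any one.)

S ⇒ Z y y ⇒ y z Z y y ⇒ y z Z z y y ⇒ y z Z z z y y ⇒ y z y x z z y y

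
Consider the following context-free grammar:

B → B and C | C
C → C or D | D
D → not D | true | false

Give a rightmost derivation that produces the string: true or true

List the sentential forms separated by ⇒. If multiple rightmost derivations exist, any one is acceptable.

B ⇒ C ⇒ C or D ⇒ C or true ⇒ D or true ⇒ true or true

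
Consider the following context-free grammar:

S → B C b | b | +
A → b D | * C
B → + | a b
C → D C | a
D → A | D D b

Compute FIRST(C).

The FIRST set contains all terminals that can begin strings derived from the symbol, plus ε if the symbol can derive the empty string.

We compute FIRST(C) using the standard algorithm.
FIRST(A) = {*, b}
FIRST(B) = {+, a}
FIRST(C) = {*, a, b}
FIRST(D) = {*, b}
FIRST(S) = {+, a, b}
Therefore, FIRST(C) = {*, a, b}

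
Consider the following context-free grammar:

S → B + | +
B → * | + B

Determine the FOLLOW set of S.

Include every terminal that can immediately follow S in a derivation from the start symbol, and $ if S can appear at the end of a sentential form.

We compute FOLLOW(S) using the standard algorithm.
FOLLOW(S) starts with {$}.
FIRST(B) = {*, +}
FIRST(S) = {*, +}
FOLLOW(B) = {+}
FOLLOW(S) = {$}
Therefore, FOLLOW(S) = {$}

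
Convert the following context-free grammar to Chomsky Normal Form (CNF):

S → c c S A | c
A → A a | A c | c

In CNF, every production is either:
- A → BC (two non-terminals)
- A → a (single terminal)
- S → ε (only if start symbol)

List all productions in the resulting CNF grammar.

TC → c; S → c; TA → a; A → c; S → TC X0; X0 → TC X1; X1 → S A; A → A TA; A → A TC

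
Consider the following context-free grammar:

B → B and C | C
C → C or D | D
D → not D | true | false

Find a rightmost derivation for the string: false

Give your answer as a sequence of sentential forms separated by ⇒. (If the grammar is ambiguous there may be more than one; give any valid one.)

B ⇒ C ⇒ D ⇒ false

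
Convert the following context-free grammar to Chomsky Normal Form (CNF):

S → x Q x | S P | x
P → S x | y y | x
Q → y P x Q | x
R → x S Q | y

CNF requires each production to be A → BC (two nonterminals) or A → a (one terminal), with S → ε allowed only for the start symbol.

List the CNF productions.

TX → x; S → x; TY → y; P → x; Q → x; R → y; S → TX X0; X0 → Q TX; S → S P; P → S TX; P → TY TY; Q → TY X1; X1 → P X2; X2 → TX Q; R → TX X3; X3 → S Q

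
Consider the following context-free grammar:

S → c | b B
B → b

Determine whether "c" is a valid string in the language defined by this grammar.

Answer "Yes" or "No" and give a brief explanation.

Yes - a valid derivation exists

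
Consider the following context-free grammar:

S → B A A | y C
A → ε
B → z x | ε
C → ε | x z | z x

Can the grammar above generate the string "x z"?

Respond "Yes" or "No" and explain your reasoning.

No - no valid derivation exists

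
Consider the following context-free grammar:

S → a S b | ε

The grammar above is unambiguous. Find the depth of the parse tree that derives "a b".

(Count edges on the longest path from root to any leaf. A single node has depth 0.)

2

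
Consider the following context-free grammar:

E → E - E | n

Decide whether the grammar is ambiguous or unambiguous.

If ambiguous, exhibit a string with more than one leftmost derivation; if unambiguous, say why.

Ambiguous - the string 'n - n - n - n - n' has two distinct leftmost derivations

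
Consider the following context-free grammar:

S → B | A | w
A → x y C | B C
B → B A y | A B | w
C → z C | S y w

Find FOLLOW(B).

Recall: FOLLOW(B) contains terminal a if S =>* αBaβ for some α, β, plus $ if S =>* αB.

We compute FOLLOW(B) using the standard algorithm.
FOLLOW(S) starts with {$}.
FIRST(A) = {w, x}
FIRST(B) = {w, x}
FIRST(C) = {w, x, z}
FIRST(S) = {w, x}
FOLLOW(A) = {$, w, x, y}
FOLLOW(B) = {$, w, x, y, z}
FOLLOW(C) = {$, w, x, y}
FOLLOW(S) = {$, y}
Therefore, FOLLOW(B) = {$, w, x, y, z}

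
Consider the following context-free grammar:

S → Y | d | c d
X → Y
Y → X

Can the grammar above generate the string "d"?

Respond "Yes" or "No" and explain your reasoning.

Yes - a valid derivation exists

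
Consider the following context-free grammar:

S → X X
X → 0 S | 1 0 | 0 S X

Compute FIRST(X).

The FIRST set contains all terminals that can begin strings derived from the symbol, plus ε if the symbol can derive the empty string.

We compute FIRST(X) using the standard algorithm.
FIRST(S) = {0, 1}
FIRST(X) = {0, 1}
Therefore, FIRST(X) = {0, 1}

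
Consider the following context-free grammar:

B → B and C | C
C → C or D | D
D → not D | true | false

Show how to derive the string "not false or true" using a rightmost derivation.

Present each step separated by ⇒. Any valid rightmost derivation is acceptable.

B ⇒ C ⇒ C or D ⇒ C or true ⇒ D or true ⇒ not D or true ⇒ not false or true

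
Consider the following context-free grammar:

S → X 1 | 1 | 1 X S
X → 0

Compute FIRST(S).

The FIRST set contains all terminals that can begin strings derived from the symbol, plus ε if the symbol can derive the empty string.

We compute FIRST(S) using the standard algorithm.
FIRST(S) = {0, 1}
FIRST(X) = {0}
Therefore, FIRST(S) = {0, 1}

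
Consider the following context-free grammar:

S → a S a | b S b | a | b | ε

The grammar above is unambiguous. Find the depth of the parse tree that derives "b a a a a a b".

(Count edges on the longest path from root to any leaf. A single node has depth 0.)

4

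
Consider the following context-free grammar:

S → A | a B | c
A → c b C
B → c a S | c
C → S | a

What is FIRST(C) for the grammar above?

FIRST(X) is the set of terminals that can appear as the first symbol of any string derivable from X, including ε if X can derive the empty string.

We compute FIRST(C) using the standard algorithm.
FIRST(A) = {c}
FIRST(B) = {c}
FIRST(C) = {a, c}
FIRST(S) = {a, c}
Therefore, FIRST(C) = {a, c}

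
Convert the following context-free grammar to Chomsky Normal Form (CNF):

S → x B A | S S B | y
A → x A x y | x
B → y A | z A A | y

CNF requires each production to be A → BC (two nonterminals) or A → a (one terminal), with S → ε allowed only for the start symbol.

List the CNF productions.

TX → x; S → y; TY → y; A → x; TZ → z; B → y; S → TX X0; X0 → B A; S → S X1; X1 → S B; A → TX X2; X2 → A X3; X3 → TX TY; B → TY A; B → TZ X4; X4 → A A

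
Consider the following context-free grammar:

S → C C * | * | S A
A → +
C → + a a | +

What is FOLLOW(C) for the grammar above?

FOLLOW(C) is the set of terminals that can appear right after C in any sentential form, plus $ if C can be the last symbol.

We compute FOLLOW(C) using the standard algorithm.
FOLLOW(S) starts with {$}.
FIRST(A) = {+}
FIRST(C) = {+}
FIRST(S) = {*, +}
FOLLOW(A) = {$, +}
FOLLOW(C) = {*, +}
FOLLOW(S) = {$, +}
Therefore, FOLLOW(C) = {*, +}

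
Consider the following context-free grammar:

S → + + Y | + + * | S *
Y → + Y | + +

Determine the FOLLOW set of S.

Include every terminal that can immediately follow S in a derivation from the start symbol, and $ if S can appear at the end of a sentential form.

We compute FOLLOW(S) using the standard algorithm.
FOLLOW(S) starts with {$}.
FIRST(S) = {+}
FIRST(Y) = {+}
FOLLOW(S) = {$, *}
FOLLOW(Y) = {$, *}
Therefore, FOLLOW(S) = {$, *}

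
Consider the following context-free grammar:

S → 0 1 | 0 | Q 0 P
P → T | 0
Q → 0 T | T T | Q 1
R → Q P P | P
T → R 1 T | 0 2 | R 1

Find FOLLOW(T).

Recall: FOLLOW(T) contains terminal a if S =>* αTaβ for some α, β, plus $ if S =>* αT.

We compute FOLLOW(T) using the standard algorithm.
FOLLOW(S) starts with {$}.
FIRST(P) = {0}
FIRST(Q) = {0}
FIRST(R) = {0}
FIRST(S) = {0}
FIRST(T) = {0}
FOLLOW(P) = {$, 0, 1}
FOLLOW(Q) = {0, 1}
FOLLOW(R) = {1}
FOLLOW(S) = {$}
FOLLOW(T) = {$, 0, 1}
Therefore, FOLLOW(T) = {$, 0, 1}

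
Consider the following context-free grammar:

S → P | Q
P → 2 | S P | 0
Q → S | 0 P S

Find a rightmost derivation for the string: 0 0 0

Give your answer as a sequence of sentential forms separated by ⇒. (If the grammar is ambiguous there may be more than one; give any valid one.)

S ⇒ Q ⇒ 0 P S ⇒ 0 P P ⇒ 0 P 0 ⇒ 0 0 0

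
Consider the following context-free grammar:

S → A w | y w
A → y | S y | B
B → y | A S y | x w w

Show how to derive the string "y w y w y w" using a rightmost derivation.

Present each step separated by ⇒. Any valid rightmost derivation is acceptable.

S ⇒ A w ⇒ S y w ⇒ A w y w ⇒ S y w y w ⇒ y w y w y w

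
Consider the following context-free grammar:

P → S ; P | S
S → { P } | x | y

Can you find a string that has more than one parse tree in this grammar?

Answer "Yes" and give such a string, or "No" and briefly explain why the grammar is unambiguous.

No - the grammar is unambiguous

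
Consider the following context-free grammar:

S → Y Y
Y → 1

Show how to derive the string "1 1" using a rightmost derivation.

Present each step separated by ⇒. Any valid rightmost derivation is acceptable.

S ⇒ Y Y ⇒ Y 1 ⇒ 1 1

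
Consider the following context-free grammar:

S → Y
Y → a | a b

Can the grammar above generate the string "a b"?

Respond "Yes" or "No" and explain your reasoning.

Yes - a valid derivation exists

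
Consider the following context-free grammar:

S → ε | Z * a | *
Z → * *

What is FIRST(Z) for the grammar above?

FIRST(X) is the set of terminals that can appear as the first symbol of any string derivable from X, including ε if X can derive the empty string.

We compute FIRST(Z) using the standard algorithm.
FIRST(S) = {*, ε}
FIRST(Z) = {*}
Therefore, FIRST(Z) = {*}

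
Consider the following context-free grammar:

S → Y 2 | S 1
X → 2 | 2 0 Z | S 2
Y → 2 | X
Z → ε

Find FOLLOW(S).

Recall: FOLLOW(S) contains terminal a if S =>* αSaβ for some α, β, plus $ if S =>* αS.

We compute FOLLOW(S) using the standard algorithm.
FOLLOW(S) starts with {$}.
FIRST(S) = {2}
FIRST(X) = {2}
FIRST(Y) = {2}
FIRST(Z) = {ε}
FOLLOW(S) = {$, 1, 2}
FOLLOW(X) = {2}
FOLLOW(Y) = {2}
FOLLOW(Z) = {2}
Therefore, FOLLOW(S) = {$, 1, 2}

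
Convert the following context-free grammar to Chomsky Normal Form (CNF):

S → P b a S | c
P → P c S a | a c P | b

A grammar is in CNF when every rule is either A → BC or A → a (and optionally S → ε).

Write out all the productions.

TB → b; TA → a; S → c; TC → c; P → b; S → P X0; X0 → TB X1; X1 → TA S; P → P X2; X2 → TC X3; X3 → S TA; P → TA X4; X4 → TC P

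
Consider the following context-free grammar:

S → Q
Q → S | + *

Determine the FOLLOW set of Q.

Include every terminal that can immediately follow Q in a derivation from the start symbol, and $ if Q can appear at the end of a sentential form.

We compute FOLLOW(Q) using the standard algorithm.
FOLLOW(S) starts with {$}.
FIRST(Q) = {+}
FIRST(S) = {+}
FOLLOW(Q) = {$}
FOLLOW(S) = {$}
Therefore, FOLLOW(Q) = {$}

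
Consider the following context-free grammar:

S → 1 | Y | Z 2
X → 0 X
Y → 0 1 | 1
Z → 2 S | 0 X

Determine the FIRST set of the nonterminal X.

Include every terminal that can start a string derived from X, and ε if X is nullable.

We compute FIRST(X) using the standard algorithm.
FIRST(S) = {0, 1, 2}
FIRST(X) = {0}
FIRST(Y) = {0, 1}
FIRST(Z) = {0, 2}
Therefore, FIRST(X) = {0}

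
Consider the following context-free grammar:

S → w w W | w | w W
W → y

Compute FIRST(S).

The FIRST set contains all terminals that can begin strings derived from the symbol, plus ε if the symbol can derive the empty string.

We compute FIRST(S) using the standard algorithm.
FIRST(S) = {w}
FIRST(W) = {y}
Therefore, FIRST(S) = {w}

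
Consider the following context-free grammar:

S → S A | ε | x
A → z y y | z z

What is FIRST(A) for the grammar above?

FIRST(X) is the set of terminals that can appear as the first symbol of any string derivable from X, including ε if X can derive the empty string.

We compute FIRST(A) using the standard algorithm.
FIRST(A) = {z}
FIRST(S) = {x, z, ε}
Therefore, FIRST(A) = {z}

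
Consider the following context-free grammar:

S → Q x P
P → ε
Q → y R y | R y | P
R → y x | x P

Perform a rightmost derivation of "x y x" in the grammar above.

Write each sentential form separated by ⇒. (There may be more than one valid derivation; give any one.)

S ⇒ Q x P ⇒ Q x ⇒ R y x ⇒ x P y x ⇒ x y x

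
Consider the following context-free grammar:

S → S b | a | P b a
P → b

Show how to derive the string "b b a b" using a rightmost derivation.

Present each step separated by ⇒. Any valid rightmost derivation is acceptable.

S ⇒ S b ⇒ P b a b ⇒ b b a b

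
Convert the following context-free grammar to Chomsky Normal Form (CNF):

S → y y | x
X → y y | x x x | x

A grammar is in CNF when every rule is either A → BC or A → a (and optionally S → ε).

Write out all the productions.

TY → y; S → x; TX → x; X → x; S → TY TY; X → TY TY; X → TX X0; X0 → TX TX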